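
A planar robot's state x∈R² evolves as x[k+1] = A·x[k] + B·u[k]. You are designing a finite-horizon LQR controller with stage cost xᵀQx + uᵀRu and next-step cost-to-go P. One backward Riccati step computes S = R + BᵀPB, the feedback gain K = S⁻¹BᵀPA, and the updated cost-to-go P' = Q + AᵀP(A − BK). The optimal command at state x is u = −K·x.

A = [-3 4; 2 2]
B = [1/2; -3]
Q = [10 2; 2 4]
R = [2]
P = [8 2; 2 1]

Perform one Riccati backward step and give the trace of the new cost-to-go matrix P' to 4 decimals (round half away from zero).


208.8571

BᵀP = [-2.0000 -2.0000]
S = R + BᵀPB = [2] + [5.0000] = [7.0000]
BᵀPA = [2.0000 -12.0000]
K = S⁻¹·BᵀPA = [0.2857 -1.7143]
A−BK = [-3.1429 4.8571; 2.8571 -3.1429]
AᵀP(A−BK) = [51.4286 -84.5714; -84.5714 143.4286]
P' = Q + AᵀP(A−BK) = [61.4286 -82.5714; -82.5714 147.4286]
tr(P') = 208.8571


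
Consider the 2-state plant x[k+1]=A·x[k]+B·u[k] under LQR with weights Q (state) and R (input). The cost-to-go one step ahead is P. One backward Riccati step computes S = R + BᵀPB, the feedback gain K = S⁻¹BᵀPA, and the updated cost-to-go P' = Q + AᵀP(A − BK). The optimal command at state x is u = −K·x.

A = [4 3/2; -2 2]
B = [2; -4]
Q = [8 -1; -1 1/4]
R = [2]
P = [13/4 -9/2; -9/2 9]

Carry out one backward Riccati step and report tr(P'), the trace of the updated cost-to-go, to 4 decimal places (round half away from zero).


BᵀP = [24.5000 -45.0000]
S = R + BᵀPB = [2] + [229.0000] = [231.0000]
BᵀPA = [188.0000 -53.2500]
K = S⁻¹·BᵀPA = [0.8139 -0.2305]
A−BK = [2.3723 1.9610; 1.2554 1.0779]
AᵀP(A−BK) = [6.9957 4.3377; 4.3377 4.0373]
P' = Q + AᵀP(A−BK) = [14.9957 3.3377; 3.3377 4.2873]
tr(P') = 19.2830

19.2830


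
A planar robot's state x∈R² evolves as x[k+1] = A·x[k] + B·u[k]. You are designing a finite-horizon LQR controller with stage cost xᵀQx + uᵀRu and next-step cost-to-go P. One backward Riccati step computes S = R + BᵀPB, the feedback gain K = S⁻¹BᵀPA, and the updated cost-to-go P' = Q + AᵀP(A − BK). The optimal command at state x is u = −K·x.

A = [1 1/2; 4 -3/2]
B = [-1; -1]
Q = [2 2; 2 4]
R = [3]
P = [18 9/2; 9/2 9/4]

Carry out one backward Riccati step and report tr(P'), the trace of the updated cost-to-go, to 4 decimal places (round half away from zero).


22.7965

BᵀP = [-22.5000 -6.7500]
S = R + BᵀPB = [3] + [29.2500] = [32.2500]
BᵀPA = [-49.5000 -1.1250]
K = S⁻¹·BᵀPA = [-1.5349 -0.0349]
A−BK = [-0.5349 0.4651; 2.4651 -1.5349]
AᵀP(A−BK) = [14.0233 -3.9767; -3.9767 2.7733]
P' = Q + AᵀP(A−BK) = [16.0233 -1.9767; -1.9767 6.7733]
tr(P') = 22.7965


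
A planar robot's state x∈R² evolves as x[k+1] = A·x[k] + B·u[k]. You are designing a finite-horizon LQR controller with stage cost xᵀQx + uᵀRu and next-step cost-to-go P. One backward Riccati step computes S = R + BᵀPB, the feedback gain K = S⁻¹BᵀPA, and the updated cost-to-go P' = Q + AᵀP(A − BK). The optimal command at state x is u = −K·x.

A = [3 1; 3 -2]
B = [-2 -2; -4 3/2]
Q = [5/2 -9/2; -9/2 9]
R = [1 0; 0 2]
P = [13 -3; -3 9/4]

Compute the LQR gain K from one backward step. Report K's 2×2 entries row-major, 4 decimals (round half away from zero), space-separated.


BᵀP = [-14.0000 -3.0000; -30.5000 9.3750]
S = R + BᵀPB = [1 0; 0 2] + [40.0000 23.5000; 23.5000 75.0625] = [41.0000 23.5000; 23.5000 77.0625]
BᵀPA = [-51.0000 -8.0000; -63.3750 -49.2500]
K = S⁻¹·BᵀPA = [-0.9362 0.2074; -0.5369 -0.7024]
A−BK = [0.0539 0.0102; 0.0607 -0.1167]
AᵀP(A−BK) = [1.4793 0.5682; 0.5682 1.0687]
P' = Q + AᵀP(A−BK) = [3.9793 -3.9318; -3.9318 10.0687]
tr(P') = 14.0481

-0.9362 0.2074 -0.5369 -0.7024


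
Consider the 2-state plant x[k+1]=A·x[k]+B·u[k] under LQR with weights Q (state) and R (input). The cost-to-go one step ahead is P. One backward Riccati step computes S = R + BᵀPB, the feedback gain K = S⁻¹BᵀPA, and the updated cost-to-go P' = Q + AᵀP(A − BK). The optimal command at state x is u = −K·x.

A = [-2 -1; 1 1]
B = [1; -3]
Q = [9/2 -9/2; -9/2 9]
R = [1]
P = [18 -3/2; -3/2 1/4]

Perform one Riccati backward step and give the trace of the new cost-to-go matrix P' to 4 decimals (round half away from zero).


BᵀP = [22.5000 -2.2500]
S = R + BᵀPB = [1] + [29.2500] = [30.2500]
BᵀPA = [-47.2500 -24.7500]
K = S⁻¹·BᵀPA = [-1.5620 -0.8182]
A−BK = [-0.4380 -0.1818; -3.6860 -1.4545]
AᵀP(A−BK) = [4.4463 2.0909; 2.0909 1.0000]
P' = Q + AᵀP(A−BK) = [8.9463 -2.4091; -2.4091 10.0000]
tr(P') = 18.9463

18.9463


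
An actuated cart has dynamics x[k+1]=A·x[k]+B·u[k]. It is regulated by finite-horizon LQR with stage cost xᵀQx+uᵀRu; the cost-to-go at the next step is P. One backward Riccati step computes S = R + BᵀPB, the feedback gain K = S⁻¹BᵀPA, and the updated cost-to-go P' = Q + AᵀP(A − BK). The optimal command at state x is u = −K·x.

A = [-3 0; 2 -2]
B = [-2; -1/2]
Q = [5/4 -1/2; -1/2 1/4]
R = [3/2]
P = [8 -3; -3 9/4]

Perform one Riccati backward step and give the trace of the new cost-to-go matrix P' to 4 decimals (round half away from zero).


BᵀP = [-14.5000 4.8750]
S = R + BᵀPB = [3/2] + [26.5625] = [28.0625]
BᵀPA = [53.2500 -9.7500]
K = S⁻¹·BᵀPA = [1.8976 -0.3474]
A−BK = [0.7951 -0.6949; 2.9488 -2.1737]
AᵀP(A−BK) = [15.9555 -8.4989; -8.4989 5.6125]
P' = Q + AᵀP(A−BK) = [17.2055 -8.9989; -8.9989 5.8625]
tr(P') = 23.0679

23.0679


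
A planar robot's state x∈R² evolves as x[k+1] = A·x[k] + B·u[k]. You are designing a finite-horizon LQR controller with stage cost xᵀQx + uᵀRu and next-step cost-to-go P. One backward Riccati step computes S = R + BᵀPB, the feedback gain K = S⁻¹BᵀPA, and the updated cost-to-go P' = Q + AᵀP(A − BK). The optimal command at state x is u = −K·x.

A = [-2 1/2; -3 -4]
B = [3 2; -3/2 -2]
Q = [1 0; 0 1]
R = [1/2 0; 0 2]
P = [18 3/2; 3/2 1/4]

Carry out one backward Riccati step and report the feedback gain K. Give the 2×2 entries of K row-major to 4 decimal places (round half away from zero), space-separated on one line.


-0.8553 -0.0815 0.1265 0.2263

BᵀP = [51.7500 4.1250; 33.0000 2.5000]
S = R + BᵀPB = [1/2 0; 0 2] + [149.0625 95.2500; 95.2500 61.0000] = [149.5625 95.2500; 95.2500 63.0000]
BᵀPA = [-115.8750 9.3750; -73.5000 6.5000]
K = S⁻¹·BᵀPA = [-0.8553 -0.0815; 0.1265 0.2263]
A−BK = [0.3130 0.2917; -4.0300 -3.6695]
AᵀP(A−BK) = [2.4373 1.9464; 1.9464 1.7925]
P' = Q + AᵀP(A−BK) = [3.4373 1.9464; 1.9464 2.7925]
tr(P') = 6.2298


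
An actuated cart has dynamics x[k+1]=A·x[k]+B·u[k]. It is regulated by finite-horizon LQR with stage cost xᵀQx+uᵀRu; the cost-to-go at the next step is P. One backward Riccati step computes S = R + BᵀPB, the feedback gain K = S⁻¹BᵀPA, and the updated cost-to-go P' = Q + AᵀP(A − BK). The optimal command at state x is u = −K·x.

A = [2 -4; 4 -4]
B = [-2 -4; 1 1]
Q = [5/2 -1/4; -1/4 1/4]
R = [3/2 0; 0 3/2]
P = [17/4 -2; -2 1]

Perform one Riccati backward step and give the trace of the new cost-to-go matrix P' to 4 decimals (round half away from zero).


BᵀP = [-10.5000 5.0000; -19.0000 9.0000]
S = R + BᵀPB = [3/2 0; 0 3/2] + [26.0000 47.0000; 47.0000 85.0000] = [27.5000 47.0000; 47.0000 86.5000]
BᵀPA = [-1.0000 22.0000; -2.0000 40.0000]
K = S⁻¹·BᵀPA = [0.0442 0.1355; -0.0471 0.3888]
A−BK = [1.8999 -2.1738; 4.0029 -4.5243]
AᵀP(A−BK) = [0.9499 -1.0869; -1.0869 1.4669]
P' = Q + AᵀP(A−BK) = [3.4499 -1.3369; -1.3369 1.7169]
tr(P') = 5.1668

5.1668


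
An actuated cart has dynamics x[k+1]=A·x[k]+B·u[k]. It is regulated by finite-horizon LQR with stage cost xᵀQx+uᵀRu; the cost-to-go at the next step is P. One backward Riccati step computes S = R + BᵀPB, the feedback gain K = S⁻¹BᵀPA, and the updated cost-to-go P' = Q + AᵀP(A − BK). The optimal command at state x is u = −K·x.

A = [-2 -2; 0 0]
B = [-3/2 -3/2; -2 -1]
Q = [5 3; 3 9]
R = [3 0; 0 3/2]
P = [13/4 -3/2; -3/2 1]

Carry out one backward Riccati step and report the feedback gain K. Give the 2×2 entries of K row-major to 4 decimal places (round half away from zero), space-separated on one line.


BᵀP = [-1.8750 0.2500; -3.3750 1.2500]
S = R + BᵀPB = [3 0; 0 3/2] + [2.3125 2.5625; 2.5625 3.8125] = [5.3125 2.5625; 2.5625 5.3125]
BᵀPA = [3.7500 3.7500; 6.7500 6.7500]
K = S⁻¹·BᵀPA = [0.1212 0.1212; 1.2121 1.2121]
A−BK = [0.0000 0.0000; 1.4545 1.4545]
AᵀP(A−BK) = [4.3636 4.3636; 4.3636 4.3636]
P' = Q + AᵀP(A−BK) = [9.3636 7.3636; 7.3636 13.3636]
tr(P') = 22.7273

0.1212 0.1212 1.2121 1.2121


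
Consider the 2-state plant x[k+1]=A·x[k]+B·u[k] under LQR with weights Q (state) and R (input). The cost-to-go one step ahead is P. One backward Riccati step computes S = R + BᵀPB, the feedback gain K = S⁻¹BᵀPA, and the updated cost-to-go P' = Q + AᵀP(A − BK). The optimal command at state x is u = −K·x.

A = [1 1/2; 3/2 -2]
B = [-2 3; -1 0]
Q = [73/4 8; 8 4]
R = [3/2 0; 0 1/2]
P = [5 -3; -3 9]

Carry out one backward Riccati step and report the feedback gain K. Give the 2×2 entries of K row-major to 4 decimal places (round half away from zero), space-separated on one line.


-1.2271 1.6201 -0.5334 1.3082

BᵀP = [-7.0000 -3.0000; 15.0000 -9.0000]
S = R + BᵀPB = [3/2 0; 0 1/2] + [17.0000 -21.0000; -21.0000 45.0000] = [18.5000 -21.0000; -21.0000 45.5000]
BᵀPA = [-11.5000 2.5000; 1.5000 25.5000]
K = S⁻¹·BᵀPA = [-1.2271 1.6201; -0.5334 1.3082]
A−BK = [0.1460 -0.1843; 0.2729 -0.3799]
AᵀP(A−BK) = [2.9387 -4.0813; -4.0813 5.8414]
P' = Q + AᵀP(A−BK) = [21.1887 3.9187; 3.9187 9.8414]
tr(P') = 31.0301


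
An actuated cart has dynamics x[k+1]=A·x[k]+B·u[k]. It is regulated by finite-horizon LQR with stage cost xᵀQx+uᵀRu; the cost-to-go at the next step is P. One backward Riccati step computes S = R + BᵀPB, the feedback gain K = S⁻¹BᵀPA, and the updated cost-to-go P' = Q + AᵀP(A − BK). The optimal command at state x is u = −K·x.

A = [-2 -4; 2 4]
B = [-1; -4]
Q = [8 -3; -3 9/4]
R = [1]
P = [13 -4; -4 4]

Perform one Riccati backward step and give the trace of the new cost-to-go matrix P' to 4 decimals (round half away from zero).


412.4239

BᵀP = [3.0000 -12.0000]
S = R + BᵀPB = [1] + [45.0000] = [46.0000]
BᵀPA = [-30.0000 -60.0000]
K = S⁻¹·BᵀPA = [-0.6522 -1.3043]
A−BK = [-2.6522 -5.3043; -0.6087 -1.2174]
AᵀP(A−BK) = [80.4348 160.8696; 160.8696 321.7391]
P' = Q + AᵀP(A−BK) = [88.4348 157.8696; 157.8696 323.9891]
tr(P') = 412.4239


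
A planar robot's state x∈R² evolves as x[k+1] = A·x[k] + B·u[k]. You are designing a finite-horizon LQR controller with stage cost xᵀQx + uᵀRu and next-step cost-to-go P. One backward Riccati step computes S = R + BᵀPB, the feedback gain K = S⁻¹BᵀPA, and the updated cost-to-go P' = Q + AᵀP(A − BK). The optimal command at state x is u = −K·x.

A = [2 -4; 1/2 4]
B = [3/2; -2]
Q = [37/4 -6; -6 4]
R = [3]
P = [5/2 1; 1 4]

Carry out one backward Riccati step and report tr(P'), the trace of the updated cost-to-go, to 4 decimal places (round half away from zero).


BᵀP = [1.7500 -6.5000]
S = R + BᵀPB = [3] + [15.6250] = [18.6250]
BᵀPA = [0.2500 -33.0000]
K = S⁻¹·BᵀPA = [0.0134 -1.7718]
A−BK = [1.9799 -1.3423; 0.5268 0.4564]
AᵀP(A−BK) = [12.9966 -5.5570; -5.5570 13.5302]
P' = Q + AᵀP(A−BK) = [22.2466 -11.5570; -11.5570 17.5302]
tr(P') = 39.7768

39.7768


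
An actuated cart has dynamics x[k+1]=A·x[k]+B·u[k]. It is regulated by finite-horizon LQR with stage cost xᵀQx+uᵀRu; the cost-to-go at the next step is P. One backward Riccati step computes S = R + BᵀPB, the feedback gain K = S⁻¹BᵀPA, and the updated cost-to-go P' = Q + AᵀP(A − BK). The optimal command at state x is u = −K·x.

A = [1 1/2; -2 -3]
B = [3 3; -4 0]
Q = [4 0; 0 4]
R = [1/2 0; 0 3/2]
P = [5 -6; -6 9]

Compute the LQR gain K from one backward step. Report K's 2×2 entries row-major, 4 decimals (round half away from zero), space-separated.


BᵀP = [39.0000 -54.0000; 15.0000 -18.0000]
S = R + BᵀPB = [1/2 0; 0 3/2] + [333.0000 117.0000; 117.0000 45.0000] = [333.5000 117.0000; 117.0000 46.5000]
BᵀPA = [147.0000 181.5000; 51.0000 61.5000]
K = S⁻¹·BᵀPA = [0.4775 0.6841; -0.1047 -0.3988]
A−BK = [-0.1184 -0.3561; -0.0899 -0.2635]
AᵀP(A−BK) = [0.1456 0.2707; 0.2707 0.6055]
P' = Q + AᵀP(A−BK) = [4.1456 0.2707; 0.2707 4.6055]
tr(P') = 8.7510

0.4775 0.6841 -0.1047 -0.3988


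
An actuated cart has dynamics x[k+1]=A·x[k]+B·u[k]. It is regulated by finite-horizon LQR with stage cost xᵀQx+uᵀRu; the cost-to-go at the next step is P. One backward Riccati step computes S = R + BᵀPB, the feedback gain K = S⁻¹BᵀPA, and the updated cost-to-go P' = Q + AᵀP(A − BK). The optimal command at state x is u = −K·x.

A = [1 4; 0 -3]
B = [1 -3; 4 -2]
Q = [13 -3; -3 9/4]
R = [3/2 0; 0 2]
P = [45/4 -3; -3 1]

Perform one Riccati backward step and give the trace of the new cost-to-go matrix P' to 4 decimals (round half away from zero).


BᵀP = [-0.7500 1.0000; -27.7500 7.0000]
S = R + BᵀPB = [3/2 0; 0 2] + [3.2500 0.2500; 0.2500 69.2500] = [4.7500 0.2500; 0.2500 71.2500]
BᵀPA = [-0.7500 -6.0000; -27.7500 -132.0000]
K = S⁻¹·BᵀPA = [-0.1374 -1.1659; -0.3890 -1.8485]
A−BK = [-0.0296 -0.3798; -0.2283 -2.0336]
AᵀP(A−BK) = [0.3524 1.8286; 1.8286 9.9974]
P' = Q + AᵀP(A−BK) = [13.3524 -1.1714; -1.1714 12.2474]
tr(P') = 25.5998

25.5998


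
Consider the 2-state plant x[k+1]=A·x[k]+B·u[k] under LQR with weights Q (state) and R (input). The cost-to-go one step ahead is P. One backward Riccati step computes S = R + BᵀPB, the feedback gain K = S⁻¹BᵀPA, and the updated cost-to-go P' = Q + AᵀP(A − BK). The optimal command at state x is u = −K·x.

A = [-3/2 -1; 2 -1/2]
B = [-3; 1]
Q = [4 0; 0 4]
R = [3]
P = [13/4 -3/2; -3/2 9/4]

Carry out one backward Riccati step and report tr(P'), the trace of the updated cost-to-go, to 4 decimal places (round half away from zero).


BᵀP = [-11.2500 6.7500]
S = R + BᵀPB = [3] + [40.5000] = [43.5000]
BᵀPA = [30.3750 7.8750]
K = S⁻¹·BᵀPA = [0.6983 0.1810]
A−BK = [0.5948 -0.4569; 1.3017 -0.6810]
AᵀP(A−BK) = [4.1024 -0.9989; -0.9989 0.8869]
P' = Q + AᵀP(A−BK) = [8.1024 -0.9989; -0.9989 4.8869]
tr(P') = 12.9892

12.9892


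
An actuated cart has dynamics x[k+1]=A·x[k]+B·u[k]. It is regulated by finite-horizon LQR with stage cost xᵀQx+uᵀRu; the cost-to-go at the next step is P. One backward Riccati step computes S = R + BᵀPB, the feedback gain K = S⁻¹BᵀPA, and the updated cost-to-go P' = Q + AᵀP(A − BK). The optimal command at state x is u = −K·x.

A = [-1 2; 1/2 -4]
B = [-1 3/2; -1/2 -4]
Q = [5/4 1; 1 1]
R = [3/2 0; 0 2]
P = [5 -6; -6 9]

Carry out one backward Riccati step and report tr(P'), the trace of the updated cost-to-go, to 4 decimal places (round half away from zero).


4.9516

BᵀP = [-2.0000 1.5000; 31.5000 -45.0000]
S = R + BᵀPB = [3/2 0; 0 2] + [1.2500 -9.0000; -9.0000 227.2500] = [2.7500 -9.0000; -9.0000 229.2500]
BᵀPA = [2.7500 -10.0000; -54.0000 243.0000]
K = S⁻¹·BᵀPA = [0.2629 -0.1920; -0.2252 1.0524]
A−BK = [-0.3993 0.2293; -0.2695 0.1138]
AᵀP(A−BK) = [0.3646 -0.6402; -0.6402 2.3369]
P' = Q + AᵀP(A−BK) = [1.6146 0.3598; 0.3598 3.3369]
tr(P') = 4.9516


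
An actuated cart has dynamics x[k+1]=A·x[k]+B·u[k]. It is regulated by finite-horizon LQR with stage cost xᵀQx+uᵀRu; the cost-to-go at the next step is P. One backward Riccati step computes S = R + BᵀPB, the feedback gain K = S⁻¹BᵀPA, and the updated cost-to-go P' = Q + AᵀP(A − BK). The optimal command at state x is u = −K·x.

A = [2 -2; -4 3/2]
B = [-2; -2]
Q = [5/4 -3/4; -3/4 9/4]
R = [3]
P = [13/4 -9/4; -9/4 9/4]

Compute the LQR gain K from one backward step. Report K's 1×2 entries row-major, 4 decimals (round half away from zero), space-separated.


-0.5714 0.5714

BᵀP = [-2.0000 0.0000]
S = R + BᵀPB = [3] + [4.0000] = [7.0000]
BᵀPA = [-4.0000 4.0000]
K = S⁻¹·BᵀPA = [-0.5714 0.5714]
A−BK = [0.8571 -0.8571; -5.1429 2.6429]
AᵀP(A−BK) = [82.7143 -48.9643; -48.9643 29.2768]
P' = Q + AᵀP(A−BK) = [83.9643 -49.7143; -49.7143 31.5268]
tr(P') = 115.4911


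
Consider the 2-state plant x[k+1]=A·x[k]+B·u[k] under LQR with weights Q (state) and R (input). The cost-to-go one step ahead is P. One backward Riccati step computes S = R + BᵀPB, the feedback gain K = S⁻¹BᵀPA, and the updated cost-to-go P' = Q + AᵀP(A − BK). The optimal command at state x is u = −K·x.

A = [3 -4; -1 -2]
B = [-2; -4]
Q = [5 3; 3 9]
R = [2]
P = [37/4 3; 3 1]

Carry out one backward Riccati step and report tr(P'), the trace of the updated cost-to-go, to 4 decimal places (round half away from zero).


19.9951

BᵀP = [-30.5000 -10.0000]
S = R + BᵀPB = [2] + [101.0000] = [103.0000]
BᵀPA = [-81.5000 142.0000]
K = S⁻¹·BᵀPA = [-0.7913 1.3786]
A−BK = [1.4175 -1.2427; -4.1650 3.5146]
AᵀP(A−BK) = [1.7621 -2.6408; -2.6408 4.2330]
P' = Q + AᵀP(A−BK) = [6.7621 0.3592; 0.3592 13.2330]
tr(P') = 19.9951


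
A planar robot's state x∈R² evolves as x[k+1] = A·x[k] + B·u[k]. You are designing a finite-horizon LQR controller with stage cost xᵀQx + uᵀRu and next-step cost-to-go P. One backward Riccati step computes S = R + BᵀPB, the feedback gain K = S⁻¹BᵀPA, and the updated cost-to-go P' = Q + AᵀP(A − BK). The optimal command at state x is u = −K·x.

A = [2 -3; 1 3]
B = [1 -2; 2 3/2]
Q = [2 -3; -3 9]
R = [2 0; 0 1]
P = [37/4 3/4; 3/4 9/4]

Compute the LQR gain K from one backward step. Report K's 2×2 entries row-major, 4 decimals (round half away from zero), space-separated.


BᵀP = [10.7500 5.2500; -17.3750 1.8750]
S = R + BᵀPB = [2 0; 0 1] + [21.2500 -13.6250; -13.6250 37.5625] = [23.2500 -13.6250; -13.6250 38.5625]
BᵀPA = [26.7500 -16.5000; -32.8750 57.7500]
K = S⁻¹·BᵀPA = [0.8209 0.2118; -0.5625 1.5724]
A−BK = [0.0542 -0.0670; 0.2018 0.2178]
AᵀP(A−BK) = [1.7994 -0.4726; -0.4726 2.6885]
P' = Q + AᵀP(A−BK) = [3.7994 -3.4726; -3.4726 11.6885]
tr(P') = 15.4879

0.8209 0.2118 -0.5625 1.5724


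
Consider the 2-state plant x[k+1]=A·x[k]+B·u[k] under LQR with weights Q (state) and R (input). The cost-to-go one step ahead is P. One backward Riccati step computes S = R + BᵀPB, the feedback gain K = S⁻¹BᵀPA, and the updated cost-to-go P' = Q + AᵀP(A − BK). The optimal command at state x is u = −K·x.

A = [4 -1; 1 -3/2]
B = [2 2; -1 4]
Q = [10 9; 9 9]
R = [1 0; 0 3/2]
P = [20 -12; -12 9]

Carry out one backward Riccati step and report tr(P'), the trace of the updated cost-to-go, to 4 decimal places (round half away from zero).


21.6715

BᵀP = [52.0000 -33.0000; -8.0000 12.0000]
S = R + BᵀPB = [1 0; 0 3/2] + [137.0000 -28.0000; -28.0000 32.0000] = [138.0000 -28.0000; -28.0000 33.5000]
BᵀPA = [175.0000 -2.5000; -20.0000 -10.0000]
K = S⁻¹·BᵀPA = [1.3812 -0.0948; 0.5574 -0.3777]
A−BK = [0.1227 -0.0551; 0.1515 -0.0839]
AᵀP(A−BK) = [2.4354 -0.4726; -0.4726 0.2361]
P' = Q + AᵀP(A−BK) = [12.4354 8.5274; 8.5274 9.2361]
tr(P') = 21.6715


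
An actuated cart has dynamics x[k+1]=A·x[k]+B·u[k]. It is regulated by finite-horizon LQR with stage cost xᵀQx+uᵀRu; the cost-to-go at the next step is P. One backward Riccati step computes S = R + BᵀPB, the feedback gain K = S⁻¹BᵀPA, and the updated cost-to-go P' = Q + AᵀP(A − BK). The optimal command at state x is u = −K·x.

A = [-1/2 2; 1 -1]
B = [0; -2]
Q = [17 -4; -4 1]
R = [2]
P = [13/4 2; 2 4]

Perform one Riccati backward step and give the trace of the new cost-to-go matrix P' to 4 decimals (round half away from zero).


BᵀP = [-4.0000 -8.0000]
S = R + BᵀPB = [2] + [16.0000] = [18.0000]
BᵀPA = [-6.0000 0.0000]
K = S⁻¹·BᵀPA = [-0.3333 0.0000]
A−BK = [-0.5000 2.0000; 0.3333 -1.0000]
AᵀP(A−BK) = [0.8125 -2.2500; -2.2500 9.0000]
P' = Q + AᵀP(A−BK) = [17.8125 -6.2500; -6.2500 10.0000]
tr(P') = 27.8125

27.8125


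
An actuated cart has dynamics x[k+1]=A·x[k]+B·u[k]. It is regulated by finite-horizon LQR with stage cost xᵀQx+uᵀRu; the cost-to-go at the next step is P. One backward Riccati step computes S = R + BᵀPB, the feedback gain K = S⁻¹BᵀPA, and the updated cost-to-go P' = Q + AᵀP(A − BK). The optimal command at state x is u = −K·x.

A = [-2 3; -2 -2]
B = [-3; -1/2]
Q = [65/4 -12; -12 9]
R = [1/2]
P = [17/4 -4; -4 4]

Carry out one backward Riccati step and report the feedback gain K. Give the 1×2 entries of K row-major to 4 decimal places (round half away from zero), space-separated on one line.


BᵀP = [-10.7500 10.0000]
S = R + BᵀPB = [1/2] + [27.2500] = [27.7500]
BᵀPA = [1.5000 -52.2500]
K = S⁻¹·BᵀPA = [0.0541 -1.8829]
A−BK = [-1.8378 -2.6486; -1.9730 -2.9414]
AᵀP(A−BK) = [0.9189 1.3243; 1.3243 3.8694]
P' = Q + AᵀP(A−BK) = [17.1689 -10.6757; -10.6757 12.8694]
tr(P') = 30.0383

0.0541 -1.8829


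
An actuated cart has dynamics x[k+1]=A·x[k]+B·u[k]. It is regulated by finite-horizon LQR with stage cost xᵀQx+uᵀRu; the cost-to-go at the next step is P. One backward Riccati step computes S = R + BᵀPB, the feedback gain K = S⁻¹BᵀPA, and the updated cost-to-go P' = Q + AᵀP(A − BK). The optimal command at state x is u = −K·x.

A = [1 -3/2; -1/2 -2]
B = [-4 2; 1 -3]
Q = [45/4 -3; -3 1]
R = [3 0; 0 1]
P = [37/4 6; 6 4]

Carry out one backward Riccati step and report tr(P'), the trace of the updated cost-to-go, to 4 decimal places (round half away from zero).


14.8747

BᵀP = [-31.0000 -20.0000; 0.5000 0.0000]
S = R + BᵀPB = [3 0; 0 1] + [104.0000 -2.0000; -2.0000 1.0000] = [107.0000 -2.0000; -2.0000 2.0000]
BᵀPA = [-21.0000 86.5000; 0.5000 -0.7500]
K = S⁻¹·BᵀPA = [-0.1952 0.8167; 0.0548 0.4417]
A−BK = [0.1095 0.8833; -0.1405 -1.4917]
AᵀP(A−BK) = [0.1226 -0.4458; -0.4458 2.5021]
P' = Q + AᵀP(A−BK) = [11.3726 -3.4458; -3.4458 3.5021]
tr(P') = 14.8747


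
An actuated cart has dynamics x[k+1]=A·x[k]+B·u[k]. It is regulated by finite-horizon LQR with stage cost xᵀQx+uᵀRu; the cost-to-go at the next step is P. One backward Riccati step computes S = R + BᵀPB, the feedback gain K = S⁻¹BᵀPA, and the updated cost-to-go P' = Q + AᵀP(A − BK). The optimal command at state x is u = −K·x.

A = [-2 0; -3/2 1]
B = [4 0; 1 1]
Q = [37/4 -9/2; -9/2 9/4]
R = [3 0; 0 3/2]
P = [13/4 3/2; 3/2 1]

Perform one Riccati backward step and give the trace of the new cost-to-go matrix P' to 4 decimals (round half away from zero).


12.9349

BᵀP = [14.5000 7.0000; 1.5000 1.0000]
S = R + BᵀPB = [3 0; 0 3/2] + [65.0000 7.0000; 7.0000 1.0000] = [68.0000 7.0000; 7.0000 2.5000]
BᵀPA = [-39.5000 7.0000; -4.5000 1.0000]
K = S⁻¹·BᵀPA = [-0.5558 0.0868; -0.2438 0.1570]
A−BK = [0.2231 -0.3471; -0.7004 0.7562]
AᵀP(A−BK) = [1.1994 -0.3657; -0.3657 0.2355]
P' = Q + AᵀP(A−BK) = [10.4494 -4.8657; -4.8657 2.4855]
tr(P') = 12.9349


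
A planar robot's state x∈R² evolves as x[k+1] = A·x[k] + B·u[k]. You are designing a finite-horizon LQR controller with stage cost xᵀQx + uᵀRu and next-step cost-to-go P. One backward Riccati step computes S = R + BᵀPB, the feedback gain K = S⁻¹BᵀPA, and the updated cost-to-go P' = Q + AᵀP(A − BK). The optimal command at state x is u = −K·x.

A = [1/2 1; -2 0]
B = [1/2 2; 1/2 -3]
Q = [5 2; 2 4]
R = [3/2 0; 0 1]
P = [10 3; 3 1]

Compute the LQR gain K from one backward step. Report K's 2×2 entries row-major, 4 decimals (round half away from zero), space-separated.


-0.2222 0.4444 0.0754 0.5635

BᵀP = [6.5000 2.0000; 11.0000 3.0000]
S = R + BᵀPB = [3/2 0; 0 1] + [4.2500 7.0000; 7.0000 13.0000] = [5.7500 7.0000; 7.0000 14.0000]
BᵀPA = [-0.7500 6.5000; -0.5000 11.0000]
K = S⁻¹·BᵀPA = [-0.2222 0.4444; 0.0754 0.5635]
A−BK = [0.4603 -0.3492; -1.6627 1.4683]
AᵀP(A−BK) = [0.3710 -0.3849; -0.3849 0.9127]
P' = Q + AᵀP(A−BK) = [5.3710 1.6151; 1.6151 4.9127]
tr(P') = 10.2837


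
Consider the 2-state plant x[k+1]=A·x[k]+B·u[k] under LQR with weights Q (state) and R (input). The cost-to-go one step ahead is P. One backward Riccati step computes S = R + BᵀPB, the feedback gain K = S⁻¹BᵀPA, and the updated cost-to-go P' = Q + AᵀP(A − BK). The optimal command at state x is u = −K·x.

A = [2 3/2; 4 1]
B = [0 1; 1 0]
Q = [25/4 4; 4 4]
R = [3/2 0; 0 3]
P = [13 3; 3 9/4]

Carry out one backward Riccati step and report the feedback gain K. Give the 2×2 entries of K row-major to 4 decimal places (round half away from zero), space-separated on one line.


BᵀP = [3.0000 2.2500; 13.0000 3.0000]
S = R + BᵀPB = [3/2 0; 0 3] + [2.2500 3.0000; 3.0000 13.0000] = [3.7500 3.0000; 3.0000 16.0000]
BᵀPA = [15.0000 6.7500; 38.0000 22.5000]
K = S⁻¹·BᵀPA = [2.4706 0.7941; 1.9118 1.2574]
A−BK = [0.0882 0.2426; 1.5294 0.2059]
AᵀP(A−BK) = [26.2941 12.3088; 12.3088 6.8493]
P' = Q + AᵀP(A−BK) = [32.5441 16.3088; 16.3088 10.8493]
tr(P') = 43.3934

2.4706 0.7941 1.9118 1.2574


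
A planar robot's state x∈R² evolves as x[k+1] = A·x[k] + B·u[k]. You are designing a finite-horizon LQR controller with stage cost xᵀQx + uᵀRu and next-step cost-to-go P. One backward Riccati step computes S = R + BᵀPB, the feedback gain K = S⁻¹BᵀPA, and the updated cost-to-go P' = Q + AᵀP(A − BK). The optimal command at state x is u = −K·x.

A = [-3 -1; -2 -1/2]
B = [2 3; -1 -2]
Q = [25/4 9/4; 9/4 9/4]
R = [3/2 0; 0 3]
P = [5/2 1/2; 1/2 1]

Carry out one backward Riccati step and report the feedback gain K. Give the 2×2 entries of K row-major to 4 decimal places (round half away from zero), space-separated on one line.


-1.0465 -0.3314 -0.1860 -0.0756

BᵀP = [4.5000 0.0000; 6.5000 -0.5000]
S = R + BᵀPB = [3/2 0; 0 3] + [9.0000 13.5000; 13.5000 20.5000] = [10.5000 13.5000; 13.5000 23.5000]
BᵀPA = [-13.5000 -4.5000; -18.5000 -6.2500]
K = S⁻¹·BᵀPA = [-1.0465 -0.3314; -0.1860 -0.0756]
A−BK = [-0.3488 -0.1105; -3.4186 -0.9826]
AᵀP(A−BK) = [14.9302 4.3779; 4.3779 1.2863]
P' = Q + AᵀP(A−BK) = [21.1802 6.6279; 6.6279 3.5363]
tr(P') = 24.7166


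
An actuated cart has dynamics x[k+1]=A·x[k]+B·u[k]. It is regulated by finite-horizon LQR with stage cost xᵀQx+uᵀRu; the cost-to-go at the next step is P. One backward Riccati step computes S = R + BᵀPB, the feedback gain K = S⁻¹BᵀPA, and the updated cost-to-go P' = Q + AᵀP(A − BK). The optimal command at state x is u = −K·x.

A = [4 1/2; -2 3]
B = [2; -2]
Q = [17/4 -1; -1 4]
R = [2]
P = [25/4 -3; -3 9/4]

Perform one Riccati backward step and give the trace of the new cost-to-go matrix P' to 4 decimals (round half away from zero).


BᵀP = [18.5000 -10.5000]
S = R + BᵀPB = [2] + [58.0000] = [60.0000]
BᵀPA = [95.0000 -22.2500]
K = S⁻¹·BᵀPA = [1.5833 -0.3708]
A−BK = [0.8333 1.2417; 1.1667 2.2583]
AᵀP(A−BK) = [6.5833 1.2292; 1.2292 4.5615]
P' = Q + AᵀP(A−BK) = [10.8333 0.2292; 0.2292 8.5615]
tr(P') = 19.3948

19.3948


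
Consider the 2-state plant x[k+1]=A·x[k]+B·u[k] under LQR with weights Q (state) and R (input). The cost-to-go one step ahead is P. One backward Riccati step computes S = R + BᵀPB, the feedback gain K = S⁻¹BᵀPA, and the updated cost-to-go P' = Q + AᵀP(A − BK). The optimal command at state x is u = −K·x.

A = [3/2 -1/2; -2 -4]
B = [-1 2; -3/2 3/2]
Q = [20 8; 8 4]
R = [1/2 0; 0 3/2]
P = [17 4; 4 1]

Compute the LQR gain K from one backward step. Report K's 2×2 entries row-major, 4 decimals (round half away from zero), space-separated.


BᵀP = [-23.0000 -5.5000; 40.0000 9.5000]
S = R + BᵀPB = [1/2 0; 0 3/2] + [31.2500 -54.2500; -54.2500 94.2500] = [31.7500 -54.2500; -54.2500 95.7500]
BᵀPA = [-23.5000 33.5000; 41.0000 -58.0000]
K = S⁻¹·BᵀPA = [-0.2668 0.6302; 0.2771 -0.2487]
A−BK = [0.6791 0.6276; -2.8157 -2.6817]
AᵀP(A−BK) = [0.6218 0.2558; 0.2558 0.7146]
P' = Q + AᵀP(A−BK) = [20.6218 8.2558; 8.2558 4.7146]
tr(P') = 25.3363

-0.2668 0.6302 0.2771 -0.2487


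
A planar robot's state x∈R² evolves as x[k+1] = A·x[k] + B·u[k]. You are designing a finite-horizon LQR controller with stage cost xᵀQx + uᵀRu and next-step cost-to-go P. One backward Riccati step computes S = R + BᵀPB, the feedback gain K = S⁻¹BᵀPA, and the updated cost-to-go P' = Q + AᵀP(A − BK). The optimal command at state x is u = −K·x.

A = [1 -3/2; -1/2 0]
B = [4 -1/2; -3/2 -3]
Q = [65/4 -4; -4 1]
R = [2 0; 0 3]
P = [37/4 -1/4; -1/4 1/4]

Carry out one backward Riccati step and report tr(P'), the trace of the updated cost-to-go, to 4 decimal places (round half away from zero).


BᵀP = [37.3750 -1.3750; -3.8750 -0.6250]
S = R + BᵀPB = [2 0; 0 3] + [151.5625 -14.5625; -14.5625 3.8125] = [153.5625 -14.5625; -14.5625 6.8125]
BᵀPA = [38.0625 -56.0625; -3.5625 5.8125]
K = S⁻¹·BᵀPA = [0.2487 -0.3564; 0.0087 0.0913]
A−BK = [0.0096 -0.0287; -0.1010 -0.2607]
AᵀP(A−BK) = [0.1278 -0.1710; -0.1710 0.2999]
P' = Q + AᵀP(A−BK) = [16.3778 -4.1710; -4.1710 1.2999]
tr(P') = 17.6777

17.6777


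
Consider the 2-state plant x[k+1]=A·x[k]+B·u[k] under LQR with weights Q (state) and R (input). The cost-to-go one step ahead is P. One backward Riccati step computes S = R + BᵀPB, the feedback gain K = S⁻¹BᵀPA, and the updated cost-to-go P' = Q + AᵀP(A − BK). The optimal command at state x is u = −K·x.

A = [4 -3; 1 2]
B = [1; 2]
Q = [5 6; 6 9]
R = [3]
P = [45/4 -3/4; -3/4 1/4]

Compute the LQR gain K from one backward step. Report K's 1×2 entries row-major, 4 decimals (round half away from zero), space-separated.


BᵀP = [9.7500 -0.2500]
S = R + BᵀPB = [3] + [9.2500] = [12.2500]
BᵀPA = [38.7500 -29.7500]
K = S⁻¹·BᵀPA = [3.1633 -2.4286]
A−BK = [0.8367 -0.5714; -5.3265 6.8571]
AᵀP(A−BK) = [51.6735 -44.1429; -44.1429 39.0000]
P' = Q + AᵀP(A−BK) = [56.6735 -38.1429; -38.1429 48.0000]
tr(P') = 104.6735

3.1633 -2.4286


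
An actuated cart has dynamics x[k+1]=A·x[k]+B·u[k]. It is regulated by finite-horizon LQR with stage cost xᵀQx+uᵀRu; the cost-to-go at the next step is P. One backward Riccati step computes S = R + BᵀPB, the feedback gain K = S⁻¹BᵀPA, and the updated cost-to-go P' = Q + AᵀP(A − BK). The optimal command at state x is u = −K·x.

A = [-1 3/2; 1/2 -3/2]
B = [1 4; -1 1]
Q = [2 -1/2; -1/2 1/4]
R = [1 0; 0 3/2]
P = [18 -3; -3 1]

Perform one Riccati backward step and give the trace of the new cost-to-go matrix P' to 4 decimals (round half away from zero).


3.5862

BᵀP = [21.0000 -4.0000; 69.0000 -11.0000]
S = R + BᵀPB = [1 0; 0 3/2] + [25.0000 80.0000; 80.0000 265.0000] = [26.0000 80.0000; 80.0000 266.5000]
BᵀPA = [-23.0000 37.5000; -74.5000 120.0000]
K = S⁻¹·BᵀPA = [-0.3204 0.7443; -0.1834 0.2268]
A−BK = [0.0539 -0.1517; 0.3629 -0.9825]
AᵀP(A−BK) = [0.2198 -0.4806; -0.4806 1.1165]
P' = Q + AᵀP(A−BK) = [2.2198 -0.9806; -0.9806 1.3665]
tr(P') = 3.5862


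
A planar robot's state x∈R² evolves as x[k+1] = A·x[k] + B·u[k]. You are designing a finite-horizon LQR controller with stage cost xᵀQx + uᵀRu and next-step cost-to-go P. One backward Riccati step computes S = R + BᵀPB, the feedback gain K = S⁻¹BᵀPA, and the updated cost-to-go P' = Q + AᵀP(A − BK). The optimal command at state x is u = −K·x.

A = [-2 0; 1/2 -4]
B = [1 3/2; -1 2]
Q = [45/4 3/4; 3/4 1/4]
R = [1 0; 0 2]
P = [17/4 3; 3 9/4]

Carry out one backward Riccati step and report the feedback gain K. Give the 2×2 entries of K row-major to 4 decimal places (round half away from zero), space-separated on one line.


BᵀP = [1.2500 0.7500; 12.3750 9.0000]
S = R + BᵀPB = [1 0; 0 2] + [0.5000 3.3750; 3.3750 36.5625] = [1.5000 3.3750; 3.3750 38.5625]
BᵀPA = [-2.1250 -3.0000; -20.2500 -36.0000]
K = S⁻¹·BᵀPA = [-0.2928 0.1251; -0.4995 -0.9445]
A−BK = [-0.9580 1.2916; 1.2062 -1.9859]
AᵀP(A−BK) = [0.8255 0.6398; 0.6398 2.3734]
P' = Q + AᵀP(A−BK) = [12.0755 1.3898; 1.3898 2.6234]
tr(P') = 14.6989

-0.2928 0.1251 -0.4995 -0.9445


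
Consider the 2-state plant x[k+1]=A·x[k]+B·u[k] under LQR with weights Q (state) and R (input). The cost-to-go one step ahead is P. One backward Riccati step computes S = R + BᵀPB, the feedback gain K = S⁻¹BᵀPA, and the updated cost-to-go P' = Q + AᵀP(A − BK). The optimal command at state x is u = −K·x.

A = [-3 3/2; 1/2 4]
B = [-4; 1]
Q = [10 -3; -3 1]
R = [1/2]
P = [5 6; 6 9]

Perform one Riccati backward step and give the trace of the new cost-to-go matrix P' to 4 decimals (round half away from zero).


80.7229

BᵀP = [-14.0000 -15.0000]
S = R + BᵀPB = [1/2] + [41.0000] = [41.5000]
BᵀPA = [34.5000 -81.0000]
K = S⁻¹·BᵀPA = [0.8313 -1.9518]
A−BK = [0.3253 -6.3072; -0.3313 5.9518]
AᵀP(A−BK) = [0.5693 -4.6627; -4.6627 69.1536]
P' = Q + AᵀP(A−BK) = [10.5693 -7.6627; -7.6627 70.1536]
tr(P') = 80.7229


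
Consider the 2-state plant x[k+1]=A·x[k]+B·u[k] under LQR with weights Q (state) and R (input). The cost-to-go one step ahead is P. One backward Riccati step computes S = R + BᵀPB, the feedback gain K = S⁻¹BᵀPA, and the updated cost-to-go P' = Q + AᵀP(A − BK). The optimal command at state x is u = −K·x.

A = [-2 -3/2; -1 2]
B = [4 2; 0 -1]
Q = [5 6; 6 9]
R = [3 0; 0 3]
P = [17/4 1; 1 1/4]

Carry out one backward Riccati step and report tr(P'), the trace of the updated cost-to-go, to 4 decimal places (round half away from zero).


14.9911

BᵀP = [17.0000 4.0000; 7.5000 1.7500]
S = R + BᵀPB = [3 0; 0 3] + [68.0000 30.0000; 30.0000 13.2500] = [71.0000 30.0000; 30.0000 16.2500]
BᵀPA = [-38.0000 -17.5000; -16.7500 -7.7500]
K = S⁻¹·BᵀPA = [-0.4532 -0.2044; -0.1941 -0.0995]
A−BK = [0.2010 -0.4833; -1.1941 1.9005]
AᵀP(A−BK) = [0.7773 0.3148; 0.3148 0.2137]
P' = Q + AᵀP(A−BK) = [5.7773 6.3148; 6.3148 9.2137]
tr(P') = 14.9911


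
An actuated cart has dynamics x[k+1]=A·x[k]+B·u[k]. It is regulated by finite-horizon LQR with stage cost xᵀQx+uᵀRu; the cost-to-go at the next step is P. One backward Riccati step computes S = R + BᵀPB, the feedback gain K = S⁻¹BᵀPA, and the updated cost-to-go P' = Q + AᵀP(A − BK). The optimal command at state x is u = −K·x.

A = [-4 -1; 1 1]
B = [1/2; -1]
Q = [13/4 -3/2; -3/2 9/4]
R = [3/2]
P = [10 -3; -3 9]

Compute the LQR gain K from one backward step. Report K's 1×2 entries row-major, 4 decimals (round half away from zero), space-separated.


-2.6563 -1.1563

BᵀP = [8.0000 -10.5000]
S = R + BᵀPB = [3/2] + [14.5000] = [16.0000]
BᵀPA = [-42.5000 -18.5000]
K = S⁻¹·BᵀPA = [-2.6563 -1.1563]
A−BK = [-2.6719 -0.4219; -1.6563 -0.1563]
AᵀP(A−BK) = [80.1094 14.8594; 14.8594 3.6094]
P' = Q + AᵀP(A−BK) = [83.3594 13.3594; 13.3594 5.8594]
tr(P') = 89.2188


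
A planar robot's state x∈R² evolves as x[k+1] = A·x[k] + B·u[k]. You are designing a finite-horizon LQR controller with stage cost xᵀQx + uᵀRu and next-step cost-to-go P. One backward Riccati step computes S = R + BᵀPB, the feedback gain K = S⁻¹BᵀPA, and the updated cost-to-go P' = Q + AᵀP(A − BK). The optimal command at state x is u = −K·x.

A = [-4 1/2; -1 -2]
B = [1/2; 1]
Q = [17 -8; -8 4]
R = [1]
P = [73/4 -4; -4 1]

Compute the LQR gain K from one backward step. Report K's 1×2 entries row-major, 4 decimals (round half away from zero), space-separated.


BᵀP = [5.1250 -1.0000]
S = R + BᵀPB = [1] + [1.5625] = [2.5625]
BᵀPA = [-19.5000 4.5625]
K = S⁻¹·BᵀPA = [-7.6098 1.7805]
A−BK = [-0.1951 -0.3902; 6.6098 -3.7805]
AᵀP(A−BK) = [112.6098 -29.7805; -29.7805 8.4390]
P' = Q + AᵀP(A−BK) = [129.6098 -37.7805; -37.7805 12.4390]
tr(P') = 142.0488

-7.6098 1.7805


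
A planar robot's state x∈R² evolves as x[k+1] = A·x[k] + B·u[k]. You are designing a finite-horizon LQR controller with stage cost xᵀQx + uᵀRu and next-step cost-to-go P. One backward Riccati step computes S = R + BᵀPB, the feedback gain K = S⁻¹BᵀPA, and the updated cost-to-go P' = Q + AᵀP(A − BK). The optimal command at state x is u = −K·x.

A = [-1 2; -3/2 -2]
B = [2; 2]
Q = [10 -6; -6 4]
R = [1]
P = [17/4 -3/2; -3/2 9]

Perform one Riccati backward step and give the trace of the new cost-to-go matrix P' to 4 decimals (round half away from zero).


71.7381

BᵀP = [5.5000 15.0000]
S = R + BᵀPB = [1] + [41.0000] = [42.0000]
BᵀPA = [-28.0000 -19.0000]
K = S⁻¹·BᵀPA = [-0.6667 -0.4524]
A−BK = [0.3333 2.9048; -0.1667 -1.0952]
AᵀP(A−BK) = [1.3333 7.3333; 7.3333 56.4048]
P' = Q + AᵀP(A−BK) = [11.3333 1.3333; 1.3333 60.4048]
tr(P') = 71.7381


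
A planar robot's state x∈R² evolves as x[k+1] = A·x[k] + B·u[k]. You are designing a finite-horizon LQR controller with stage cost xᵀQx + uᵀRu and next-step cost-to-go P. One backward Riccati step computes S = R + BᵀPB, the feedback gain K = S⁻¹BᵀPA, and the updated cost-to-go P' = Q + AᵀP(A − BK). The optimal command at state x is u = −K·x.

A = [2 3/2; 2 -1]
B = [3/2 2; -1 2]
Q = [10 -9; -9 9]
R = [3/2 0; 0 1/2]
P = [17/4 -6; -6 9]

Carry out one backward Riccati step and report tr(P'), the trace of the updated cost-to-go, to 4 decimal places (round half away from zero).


BᵀP = [12.3750 -18.0000; -3.5000 6.0000]
S = R + BᵀPB = [3/2 0; 0 1/2] + [36.5625 -11.2500; -11.2500 5.0000] = [38.0625 -11.2500; -11.2500 5.5000]
BᵀPA = [-11.2500 36.5625; 5.0000 -11.2500]
K = S⁻¹·BᵀPA = [-0.0680 0.9003; 0.7701 -0.2039]
A−BK = [0.5617 0.5572; 0.3918 0.3080]
AᵀP(A−BK) = [0.3851 -0.1019; -0.1019 1.3505]
P' = Q + AᵀP(A−BK) = [10.3851 -9.1019; -9.1019 10.3505]
tr(P') = 20.7356

20.7356


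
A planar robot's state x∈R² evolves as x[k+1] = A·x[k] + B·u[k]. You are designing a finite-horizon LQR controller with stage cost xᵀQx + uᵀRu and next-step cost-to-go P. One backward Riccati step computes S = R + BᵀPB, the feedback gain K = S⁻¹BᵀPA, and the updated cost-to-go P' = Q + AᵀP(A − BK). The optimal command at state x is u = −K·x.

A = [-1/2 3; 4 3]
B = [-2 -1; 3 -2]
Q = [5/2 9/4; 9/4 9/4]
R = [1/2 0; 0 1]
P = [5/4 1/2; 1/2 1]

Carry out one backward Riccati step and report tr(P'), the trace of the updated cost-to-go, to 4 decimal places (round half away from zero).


BᵀP = [-1.0000 2.0000; -2.2500 -2.5000]
S = R + BᵀPB = [1/2 0; 0 1] + [8.0000 -3.0000; -3.0000 7.2500] = [8.5000 -3.0000; -3.0000 8.2500]
BᵀPA = [8.5000 3.0000; -8.8750 -14.2500]
K = S⁻¹·BᵀPA = [0.7117 -0.2945; -0.8170 -1.8344]
A−BK = [0.1063 0.5767; 0.2311 0.2147]
AᵀP(A−BK) = [1.0128 1.5982; 1.5982 3.9939]
P' = Q + AᵀP(A−BK) = [3.5128 3.8482; 3.8482 6.2439]
tr(P') = 9.7566

9.7566


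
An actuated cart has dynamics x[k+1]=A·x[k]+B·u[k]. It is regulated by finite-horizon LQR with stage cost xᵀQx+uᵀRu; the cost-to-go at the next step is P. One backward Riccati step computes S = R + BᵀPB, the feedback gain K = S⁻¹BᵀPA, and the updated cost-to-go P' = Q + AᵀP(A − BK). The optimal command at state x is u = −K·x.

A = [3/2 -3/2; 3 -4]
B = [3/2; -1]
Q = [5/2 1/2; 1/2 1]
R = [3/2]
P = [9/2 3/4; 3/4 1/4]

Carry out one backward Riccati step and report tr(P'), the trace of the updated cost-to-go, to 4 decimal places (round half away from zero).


BᵀP = [6.0000 0.8750]
S = R + BᵀPB = [3/2] + [8.1250] = [9.6250]
BᵀPA = [11.6250 -12.5000]
K = S⁻¹·BᵀPA = [1.2078 -1.2987]
A−BK = [-0.3117 0.4481; 4.2078 -5.2987]
AᵀP(A−BK) = [5.0844 -5.9026; -5.9026 6.8912]
P' = Q + AᵀP(A−BK) = [7.5844 -5.4026; -5.4026 7.8912]
tr(P') = 15.4756

15.4756


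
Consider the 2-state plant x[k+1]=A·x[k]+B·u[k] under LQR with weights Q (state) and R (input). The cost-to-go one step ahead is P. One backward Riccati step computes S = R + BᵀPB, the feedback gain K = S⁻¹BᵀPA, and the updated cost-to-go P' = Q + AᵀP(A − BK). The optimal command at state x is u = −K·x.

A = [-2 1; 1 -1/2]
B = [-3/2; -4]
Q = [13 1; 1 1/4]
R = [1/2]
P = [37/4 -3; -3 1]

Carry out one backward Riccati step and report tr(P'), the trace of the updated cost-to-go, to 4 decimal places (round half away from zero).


58.5476

BᵀP = [-1.8750 0.5000]
S = R + BᵀPB = [1/2] + [0.8125] = [1.3125]
BᵀPA = [4.2500 -2.1250]
K = S⁻¹·BᵀPA = [3.2381 -1.6190]
A−BK = [2.8571 -1.4286; 13.9524 -6.9762]
AᵀP(A−BK) = [36.2381 -18.1190; -18.1190 9.0595]
P' = Q + AᵀP(A−BK) = [49.2381 -17.1190; -17.1190 9.3095]
tr(P') = 58.5476


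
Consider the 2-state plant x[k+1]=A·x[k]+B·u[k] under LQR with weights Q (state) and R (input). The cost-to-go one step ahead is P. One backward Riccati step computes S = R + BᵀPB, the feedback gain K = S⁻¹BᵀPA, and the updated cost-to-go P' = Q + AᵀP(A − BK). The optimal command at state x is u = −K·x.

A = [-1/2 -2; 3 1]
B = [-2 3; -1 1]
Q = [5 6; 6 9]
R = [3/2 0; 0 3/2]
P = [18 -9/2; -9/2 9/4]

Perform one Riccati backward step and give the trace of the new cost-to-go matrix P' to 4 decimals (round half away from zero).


31.7896

BᵀP = [-31.5000 6.7500; 49.5000 -11.2500]
S = R + BᵀPB = [3/2 0; 0 3/2] + [56.2500 -87.7500; -87.7500 137.2500] = [57.7500 -87.7500; -87.7500 138.7500]
BᵀPA = [36.0000 69.7500; -58.5000 -110.2500]
K = S⁻¹·BᵀPA = [-0.4424 0.0108; -0.7014 -0.7878]
A−BK = [0.7194 0.3849; 3.2590 1.7986]
AᵀP(A−BK) = [13.1439 7.5270; 7.5270 4.6457]
P' = Q + AᵀP(A−BK) = [18.1439 13.5270; 13.5270 13.6457]
tr(P') = 31.7896
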